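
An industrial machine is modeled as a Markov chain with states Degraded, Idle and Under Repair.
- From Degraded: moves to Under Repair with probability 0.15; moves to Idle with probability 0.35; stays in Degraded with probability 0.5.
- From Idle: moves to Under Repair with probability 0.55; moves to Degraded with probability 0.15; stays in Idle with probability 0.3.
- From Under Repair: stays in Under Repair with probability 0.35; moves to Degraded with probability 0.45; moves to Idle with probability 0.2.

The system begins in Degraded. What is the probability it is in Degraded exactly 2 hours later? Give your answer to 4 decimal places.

0.3700

Sum over the intermediate state after 1 hour:
P = P(Degraded→Degraded)·P(Degraded→Degraded) + P(Degraded→Idle)·P(Idle→Degraded) + P(Degraded→Under Repair)·P(Under Repair→Degraded)
  = 0.5×0.5 + 0.35×0.15 + 0.15×0.45
  = 0.2500 + 0.0525 + 0.0675 = 0.3700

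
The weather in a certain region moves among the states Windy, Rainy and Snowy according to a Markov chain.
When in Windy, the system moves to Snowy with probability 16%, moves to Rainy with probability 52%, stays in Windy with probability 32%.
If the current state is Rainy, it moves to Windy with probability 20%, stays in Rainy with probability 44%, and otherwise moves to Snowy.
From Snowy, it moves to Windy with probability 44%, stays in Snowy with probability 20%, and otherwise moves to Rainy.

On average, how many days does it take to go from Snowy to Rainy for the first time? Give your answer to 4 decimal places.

Let t(s) be the expected number of days to first reach Rainy from state s, with t(Rainy) = 0. Conditioning on the first day:
t(Windy) = 1 + 0.32·t(Windy) + 0.16·t(Snowy)
t(Snowy) = 1 + 0.44·t(Windy) + 0.2·t(Snowy)
Solving: t(Windy) = 2.0270, t(Snowy) = 2.3649.
Expected days from Snowy to Rainy: 2.3649.

2.3649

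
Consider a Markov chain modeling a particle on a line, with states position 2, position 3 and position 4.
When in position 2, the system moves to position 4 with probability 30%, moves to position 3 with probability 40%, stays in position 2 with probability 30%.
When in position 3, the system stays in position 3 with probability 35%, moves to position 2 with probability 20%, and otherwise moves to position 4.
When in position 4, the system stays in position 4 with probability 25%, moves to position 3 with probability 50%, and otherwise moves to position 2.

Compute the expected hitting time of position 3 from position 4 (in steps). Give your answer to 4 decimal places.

2.1111

Let t(s) be the expected number of steps to first reach position 3 from state s, with t(position 3) = 0. Conditioning on the first step:
t(position 2) = 1 + 0.3·t(position 2) + 0.3·t(position 4)
t(position 4) = 1 + 0.25·t(position 2) + 0.25·t(position 4)
Solving: t(position 2) = 2.3333, t(position 4) = 2.1111.
Expected steps from position 4 to position 3: 2.1111.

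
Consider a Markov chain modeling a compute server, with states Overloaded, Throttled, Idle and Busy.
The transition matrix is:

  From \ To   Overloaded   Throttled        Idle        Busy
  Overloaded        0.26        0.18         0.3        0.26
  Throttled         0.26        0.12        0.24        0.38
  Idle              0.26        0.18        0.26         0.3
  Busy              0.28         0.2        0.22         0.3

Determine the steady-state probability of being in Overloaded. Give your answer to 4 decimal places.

Let the stationary distribution be π with π = πP and π_1 + π_2 + π_3 + π_4 = 1.
π_1 = 0.26·π_1 + 0.26·π_2 + 0.26·π_3 + 0.28·π_4
π_2 = 0.18·π_1 + 0.12·π_2 + 0.18·π_3 + 0.2·π_4
π_3 = 0.3·π_1 + 0.24·π_2 + 0.26·π_3 + 0.22·π_4
Solving with the normalization constraint gives π = (0.2661, 0.1755, 0.2550, 0.3034).
So the stationary probability of Overloaded is 0.2661.

0.2661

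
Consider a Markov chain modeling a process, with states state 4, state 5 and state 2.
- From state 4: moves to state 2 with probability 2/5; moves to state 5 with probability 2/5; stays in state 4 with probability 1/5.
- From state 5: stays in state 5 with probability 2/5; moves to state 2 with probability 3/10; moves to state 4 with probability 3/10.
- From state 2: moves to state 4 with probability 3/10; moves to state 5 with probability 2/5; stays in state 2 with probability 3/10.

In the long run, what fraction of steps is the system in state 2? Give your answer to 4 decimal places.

0.3273

Let the stationary distribution be π with π = πP and π_1 + π_2 + π_3 = 1.
π_1 = 0.2·π_1 + 0.3·π_2 + 0.3·π_3
π_2 = 0.4·π_1 + 0.4·π_2 + 0.4·π_3
Solving with the normalization constraint gives π = (0.2727, 0.4000, 0.3273).
So the stationary probability of state 2 is 0.3273.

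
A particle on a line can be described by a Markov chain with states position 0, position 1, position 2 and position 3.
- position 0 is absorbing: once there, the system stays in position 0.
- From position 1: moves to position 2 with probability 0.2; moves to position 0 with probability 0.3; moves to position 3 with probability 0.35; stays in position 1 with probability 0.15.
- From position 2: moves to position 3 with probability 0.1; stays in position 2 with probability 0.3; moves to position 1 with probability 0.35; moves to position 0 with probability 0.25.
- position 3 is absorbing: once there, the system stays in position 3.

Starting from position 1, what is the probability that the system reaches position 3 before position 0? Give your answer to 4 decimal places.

0.5048

Let h(s) be the probability of absorption at position 3 starting from transient state s. Then h(position 3) = 1 and h(position 0) = 0. By first-step analysis:
h(position 1) = 0.3·0 + 0.15·h(position 1) + 0.2·h(position 2) + 0.35·1
h(position 2) = 0.25·0 + 0.35·h(position 1) + 0.3·h(position 2) + 0.1·1
Solving: h(position 1) = 0.5048, h(position 2) = 0.3952.
Starting from position 1, the probability is 0.5048.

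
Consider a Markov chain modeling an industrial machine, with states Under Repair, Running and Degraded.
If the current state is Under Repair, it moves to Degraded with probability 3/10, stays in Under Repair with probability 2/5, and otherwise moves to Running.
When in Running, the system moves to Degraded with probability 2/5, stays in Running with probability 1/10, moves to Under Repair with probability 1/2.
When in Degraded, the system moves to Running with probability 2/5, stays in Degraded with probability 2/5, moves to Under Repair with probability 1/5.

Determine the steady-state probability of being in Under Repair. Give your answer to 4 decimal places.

Let the stationary distribution be π with π = πP and π_1 + π_2 + π_3 = 1.
π_1 = 0.4·π_1 + 0.5·π_2 + 0.2·π_3
π_2 = 0.3·π_1 + 0.1·π_2 + 0.4·π_3
Solving with the normalization constraint gives π = (0.3551, 0.2804, 0.3645).
So the stationary probability of Under Repair is 0.3551.

0.3551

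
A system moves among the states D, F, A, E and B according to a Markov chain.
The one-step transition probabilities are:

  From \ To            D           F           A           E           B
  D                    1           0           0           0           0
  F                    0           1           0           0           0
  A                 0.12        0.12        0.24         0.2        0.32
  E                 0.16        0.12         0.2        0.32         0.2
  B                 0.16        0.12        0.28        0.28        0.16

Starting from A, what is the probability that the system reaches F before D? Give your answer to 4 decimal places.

0.4615

Let h(s) be the probability of absorption at F starting from transient state s. Then h(F) = 1 and h(D) = 0. By first-step analysis:
h(A) = 0.12·0 + 0.12·1 + 0.24·h(A) + 0.2·h(E) + 0.32·h(B)
h(E) = 0.16·0 + 0.12·1 + 0.2·h(A) + 0.32·h(E) + 0.2·h(B)
h(B) = 0.16·0 + 0.12·1 + 0.28·h(A) + 0.28·h(E) + 0.16·h(B)
Solving: h(A) = 0.4615, h(E) = 0.4429, h(B) = 0.4443.
Starting from A, the probability is 0.4615.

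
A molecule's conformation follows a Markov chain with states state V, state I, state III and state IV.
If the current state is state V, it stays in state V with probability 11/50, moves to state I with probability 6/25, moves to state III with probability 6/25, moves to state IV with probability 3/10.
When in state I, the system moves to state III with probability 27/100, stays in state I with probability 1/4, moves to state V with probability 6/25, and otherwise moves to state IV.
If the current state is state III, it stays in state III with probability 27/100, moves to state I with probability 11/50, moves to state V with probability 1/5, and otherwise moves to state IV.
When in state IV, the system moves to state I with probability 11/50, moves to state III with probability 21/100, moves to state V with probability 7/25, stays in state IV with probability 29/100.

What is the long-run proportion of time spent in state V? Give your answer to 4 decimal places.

Let the stationary distribution be π with π = πP and π_1 + π_2 + π_3 + π_4 = 1.
π_1 = 0.22·π_1 + 0.24·π_2 + 0.2·π_3 + 0.28·π_4
π_2 = 0.24·π_1 + 0.25·π_2 + 0.22·π_3 + 0.22·π_4
π_3 = 0.24·π_1 + 0.27·π_2 + 0.27·π_3 + 0.21·π_4
Solving with the normalization constraint gives π = (0.2369, 0.2317, 0.2458, 0.2857).
So the stationary probability of state V is 0.2369.

0.2369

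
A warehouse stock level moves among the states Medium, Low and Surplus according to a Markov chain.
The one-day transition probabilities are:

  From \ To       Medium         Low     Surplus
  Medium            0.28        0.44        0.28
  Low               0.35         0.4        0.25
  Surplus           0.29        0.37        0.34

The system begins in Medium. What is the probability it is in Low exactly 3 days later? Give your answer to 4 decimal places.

Propagate the distribution vector 3 days from Medium.
After 0 days: (1.0000, 0.0000, 0.0000)
After 1 day: (0.2800, 0.4400, 0.2800)
After 2 days: (0.3136, 0.4028, 0.2836)
After 3 days: (0.3110, 0.4040, 0.2849)
P(in Low after 3 days) = 0.4040

0.4040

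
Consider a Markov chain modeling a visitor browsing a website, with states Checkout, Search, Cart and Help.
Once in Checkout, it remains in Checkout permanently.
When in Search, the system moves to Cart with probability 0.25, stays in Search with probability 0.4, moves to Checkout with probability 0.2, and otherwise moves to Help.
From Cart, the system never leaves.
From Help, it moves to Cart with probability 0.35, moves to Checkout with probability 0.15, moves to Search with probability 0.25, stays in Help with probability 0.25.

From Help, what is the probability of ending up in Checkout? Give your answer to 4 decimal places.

0.3394

Let h(s) be the probability of absorption at Checkout starting from transient state s. Then h(Checkout) = 1 and h(Cart) = 0. By first-step analysis:
h(Search) = 0.2·1 + 0.4·h(Search) + 0.25·0 + 0.15·h(Help)
h(Help) = 0.15·1 + 0.25·h(Search) + 0.35·0 + 0.25·h(Help)
Solving: h(Search) = 0.4182, h(Help) = 0.3394.
Starting from Help, the probability is 0.3394.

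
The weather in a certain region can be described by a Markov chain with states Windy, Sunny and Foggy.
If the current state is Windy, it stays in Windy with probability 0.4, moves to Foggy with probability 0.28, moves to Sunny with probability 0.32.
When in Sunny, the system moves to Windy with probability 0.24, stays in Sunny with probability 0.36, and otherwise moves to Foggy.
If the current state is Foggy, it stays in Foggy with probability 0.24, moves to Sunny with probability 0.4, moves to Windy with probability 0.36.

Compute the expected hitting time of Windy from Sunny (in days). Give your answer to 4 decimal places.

3.5539

Let t(s) be the expected number of days to first reach Windy from state s, with t(Windy) = 0. Conditioning on the first day:
t(Sunny) = 1 + 0.36·t(Sunny) + 0.4·t(Foggy)
t(Foggy) = 1 + 0.4·t(Sunny) + 0.24·t(Foggy)
Solving: t(Sunny) = 3.5539, t(Foggy) = 3.1863.
Expected days from Sunny to Windy: 3.5539.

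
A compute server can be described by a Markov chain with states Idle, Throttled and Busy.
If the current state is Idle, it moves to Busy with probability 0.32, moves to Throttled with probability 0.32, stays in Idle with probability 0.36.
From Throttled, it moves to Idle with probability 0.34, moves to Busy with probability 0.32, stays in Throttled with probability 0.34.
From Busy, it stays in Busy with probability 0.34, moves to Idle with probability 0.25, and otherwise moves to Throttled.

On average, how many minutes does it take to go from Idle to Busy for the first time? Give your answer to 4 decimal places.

Let t(s) be the expected number of minutes to first reach Busy from state s, with t(Busy) = 0. Conditioning on the first minute:
t(Idle) = 1 + 0.36·t(Idle) + 0.32·t(Throttled)
t(Throttled) = 1 + 0.34·t(Idle) + 0.34·t(Throttled)
Solving: t(Idle) = 3.1250, t(Throttled) = 3.1250.
Expected minutes from Idle to Busy: 3.1250.

3.1250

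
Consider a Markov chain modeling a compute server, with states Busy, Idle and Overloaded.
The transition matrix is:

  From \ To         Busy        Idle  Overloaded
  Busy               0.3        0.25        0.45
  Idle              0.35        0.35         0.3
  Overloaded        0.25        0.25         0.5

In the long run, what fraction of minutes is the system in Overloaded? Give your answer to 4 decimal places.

0.4298

Let the stationary distribution be π with π = πP and π_1 + π_2 + π_3 = 1.
π_1 = 0.3·π_1 + 0.35·π_2 + 0.25·π_3
π_2 = 0.25·π_1 + 0.35·π_2 + 0.25·π_3
Solving with the normalization constraint gives π = (0.2924, 0.2778, 0.4298).
So the stationary probability of Overloaded is 0.4298.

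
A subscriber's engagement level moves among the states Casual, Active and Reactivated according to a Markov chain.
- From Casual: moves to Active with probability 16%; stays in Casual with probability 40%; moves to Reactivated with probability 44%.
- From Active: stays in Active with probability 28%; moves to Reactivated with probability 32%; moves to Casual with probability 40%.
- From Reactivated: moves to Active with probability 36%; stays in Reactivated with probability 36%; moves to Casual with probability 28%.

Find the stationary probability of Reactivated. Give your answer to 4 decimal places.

0.3777

Let the stationary distribution be π with π = πP and π_1 + π_2 + π_3 = 1.
π_1 = 0.4·π_1 + 0.4·π_2 + 0.28·π_3
π_2 = 0.16·π_1 + 0.28·π_2 + 0.36·π_3
Solving with the normalization constraint gives π = (0.3547, 0.2677, 0.3777).
So the stationary probability of Reactivated is 0.3777.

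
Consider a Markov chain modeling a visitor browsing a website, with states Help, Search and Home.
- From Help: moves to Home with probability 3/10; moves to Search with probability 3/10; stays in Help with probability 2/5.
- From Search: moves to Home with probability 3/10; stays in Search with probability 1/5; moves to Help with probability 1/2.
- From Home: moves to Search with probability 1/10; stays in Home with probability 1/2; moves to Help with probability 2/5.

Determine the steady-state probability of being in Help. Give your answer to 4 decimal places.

0.4205

Let the stationary distribution be π with π = πP and π_1 + π_2 + π_3 = 1.
π_1 = 0.4·π_1 + 0.5·π_2 + 0.4·π_3
π_2 = 0.3·π_1 + 0.2·π_2 + 0.1·π_3
Solving with the normalization constraint gives π = (0.4205, 0.2045, 0.3750).
So the stationary probability of Help is 0.4205.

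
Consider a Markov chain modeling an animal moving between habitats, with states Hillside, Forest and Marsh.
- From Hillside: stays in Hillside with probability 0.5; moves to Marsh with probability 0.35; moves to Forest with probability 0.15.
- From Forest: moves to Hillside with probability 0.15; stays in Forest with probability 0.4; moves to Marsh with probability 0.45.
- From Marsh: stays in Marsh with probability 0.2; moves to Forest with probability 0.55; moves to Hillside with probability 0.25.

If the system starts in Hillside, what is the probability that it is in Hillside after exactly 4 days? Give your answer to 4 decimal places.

0.2911

Propagate the distribution vector 4 days from Hillside.
After 0 days: (1.0000, 0.0000, 0.0000)
After 1 day: (0.5000, 0.1500, 0.3500)
After 2 days: (0.3600, 0.3275, 0.3125)
After 3 days: (0.3073, 0.3569, 0.3359)
After 4 days: (0.2911, 0.3736, 0.3353)
P(in Hillside after 4 days) = 0.2911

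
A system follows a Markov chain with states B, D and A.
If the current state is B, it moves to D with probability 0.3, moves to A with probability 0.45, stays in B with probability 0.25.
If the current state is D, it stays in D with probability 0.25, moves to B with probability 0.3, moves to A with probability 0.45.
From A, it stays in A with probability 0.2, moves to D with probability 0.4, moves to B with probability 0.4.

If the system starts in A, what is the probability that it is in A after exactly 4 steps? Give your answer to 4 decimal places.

0.3625

Propagate the distribution vector 4 steps from A.
After 0 steps: (0.0000, 0.0000, 1.0000)
After 1 step: (0.4000, 0.4000, 0.2000)
After 2 steps: (0.3000, 0.3000, 0.4000)
After 3 steps: (0.3250, 0.3250, 0.3500)
After 4 steps: (0.3188, 0.3188, 0.3625)
P(in A after 4 steps) = 0.3625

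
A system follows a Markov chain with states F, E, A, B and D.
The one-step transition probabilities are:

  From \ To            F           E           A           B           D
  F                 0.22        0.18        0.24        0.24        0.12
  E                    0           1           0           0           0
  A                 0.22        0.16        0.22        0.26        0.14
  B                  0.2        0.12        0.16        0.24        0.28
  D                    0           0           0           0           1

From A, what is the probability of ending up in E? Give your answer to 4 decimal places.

Let h(s) be the probability of absorption at E starting from transient state s. Then h(E) = 1 and h(D) = 0. By first-step analysis:
h(F) = 0.22·h(F) + 0.18·1 + 0.24·h(A) + 0.24·h(B) + 0.12·0
h(A) = 0.22·h(F) + 0.16·1 + 0.22·h(A) + 0.26·h(B) + 0.14·0
h(B) = 0.2·h(F) + 0.12·1 + 0.16·h(A) + 0.24·h(B) + 0.28·0
Solving: h(F) = 0.4963, h(A) = 0.4746, h(B) = 0.3884.
Starting from A, the probability is 0.4746.

0.4746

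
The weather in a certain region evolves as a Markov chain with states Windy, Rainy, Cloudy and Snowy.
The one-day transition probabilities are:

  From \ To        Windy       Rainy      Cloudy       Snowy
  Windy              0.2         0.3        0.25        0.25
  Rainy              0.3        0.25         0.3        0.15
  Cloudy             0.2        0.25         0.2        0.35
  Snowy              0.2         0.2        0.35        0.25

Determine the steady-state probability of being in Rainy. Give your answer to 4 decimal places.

Let the stationary distribution be π with π = πP and π_1 + π_2 + π_3 + π_4 = 1.
π_1 = 0.2·π_1 + 0.3·π_2 + 0.2·π_3 + 0.2·π_4
π_2 = 0.3·π_1 + 0.25·π_2 + 0.25·π_3 + 0.2·π_4
π_3 = 0.25·π_1 + 0.3·π_2 + 0.2·π_3 + 0.35·π_4
Solving with the normalization constraint gives π = (0.2249, 0.2486, 0.2740, 0.2525).
So the stationary probability of Rainy is 0.2486.

0.2486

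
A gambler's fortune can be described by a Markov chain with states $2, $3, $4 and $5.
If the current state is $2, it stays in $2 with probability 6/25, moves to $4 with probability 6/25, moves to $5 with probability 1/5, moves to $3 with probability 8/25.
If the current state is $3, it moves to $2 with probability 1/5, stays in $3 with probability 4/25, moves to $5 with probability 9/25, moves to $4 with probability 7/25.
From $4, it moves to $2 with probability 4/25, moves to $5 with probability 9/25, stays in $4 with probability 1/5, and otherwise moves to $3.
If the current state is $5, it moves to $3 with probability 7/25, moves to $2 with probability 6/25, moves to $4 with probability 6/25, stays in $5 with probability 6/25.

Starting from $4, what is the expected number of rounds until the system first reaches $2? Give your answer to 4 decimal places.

Let t(s) be the expected number of rounds to first reach $2 from state s, with t($2) = 0. Conditioning on the first round:
t($3) = 1 + 0.16·t($3) + 0.28·t($4) + 0.36·t($5)
t($4) = 1 + 0.28·t($3) + 0.2·t($4) + 0.36·t($5)
t($5) = 1 + 0.28·t($3) + 0.24·t($4) + 0.24·t($5)
Solving: t($3) = 4.9270, t($4) = 5.1095, t($5) = 4.7445.
Expected rounds from $4 to $2: 5.1095.

5.1095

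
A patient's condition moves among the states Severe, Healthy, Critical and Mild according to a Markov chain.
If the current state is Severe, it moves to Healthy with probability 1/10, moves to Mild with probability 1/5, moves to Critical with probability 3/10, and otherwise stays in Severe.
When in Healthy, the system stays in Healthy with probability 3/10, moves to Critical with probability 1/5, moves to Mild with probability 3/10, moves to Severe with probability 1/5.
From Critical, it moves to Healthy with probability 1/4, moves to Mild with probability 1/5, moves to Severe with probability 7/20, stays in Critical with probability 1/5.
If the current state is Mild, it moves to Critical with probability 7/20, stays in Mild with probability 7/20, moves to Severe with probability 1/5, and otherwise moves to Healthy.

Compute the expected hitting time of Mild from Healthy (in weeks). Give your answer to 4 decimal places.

Let t(s) be the expected number of weeks to first reach Mild from state s, with t(Mild) = 0. Conditioning on the first week:
t(Severe) = 1 + 0.4·t(Severe) + 0.1·t(Healthy) + 0.3·t(Critical)
t(Healthy) = 1 + 0.2·t(Severe) + 0.3·t(Healthy) + 0.2·t(Critical)
t(Critical) = 1 + 0.35·t(Severe) + 0.25·t(Healthy) + 0.2·t(Critical)
Solving: t(Severe) = 4.6015, t(Healthy) = 4.0360, t(Critical) = 4.5244.
Expected weeks from Healthy to Mild: 4.0360.

4.0360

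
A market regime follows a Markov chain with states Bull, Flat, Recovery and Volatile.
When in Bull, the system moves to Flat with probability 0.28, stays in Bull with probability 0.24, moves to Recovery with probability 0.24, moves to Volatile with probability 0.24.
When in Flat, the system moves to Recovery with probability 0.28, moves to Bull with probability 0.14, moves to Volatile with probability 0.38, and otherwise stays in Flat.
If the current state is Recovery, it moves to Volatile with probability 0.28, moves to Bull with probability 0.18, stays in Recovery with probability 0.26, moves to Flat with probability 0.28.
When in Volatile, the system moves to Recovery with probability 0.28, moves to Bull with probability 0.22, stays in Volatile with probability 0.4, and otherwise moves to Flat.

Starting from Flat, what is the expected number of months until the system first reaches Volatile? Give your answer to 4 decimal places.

3.0325

Let t(s) be the expected number of months to first reach Volatile from state s, with t(Volatile) = 0. Conditioning on the first month:
t(Bull) = 1 + 0.24·t(Bull) + 0.28·t(Flat) + 0.24·t(Recovery)
t(Flat) = 1 + 0.14·t(Bull) + 0.2·t(Flat) + 0.28·t(Recovery)
t(Recovery) = 1 + 0.18·t(Bull) + 0.28·t(Flat) + 0.26·t(Recovery)
Solving: t(Bull) = 3.4902, t(Flat) = 3.0325, t(Recovery) = 3.3478.
Expected months from Flat to Volatile: 3.0325.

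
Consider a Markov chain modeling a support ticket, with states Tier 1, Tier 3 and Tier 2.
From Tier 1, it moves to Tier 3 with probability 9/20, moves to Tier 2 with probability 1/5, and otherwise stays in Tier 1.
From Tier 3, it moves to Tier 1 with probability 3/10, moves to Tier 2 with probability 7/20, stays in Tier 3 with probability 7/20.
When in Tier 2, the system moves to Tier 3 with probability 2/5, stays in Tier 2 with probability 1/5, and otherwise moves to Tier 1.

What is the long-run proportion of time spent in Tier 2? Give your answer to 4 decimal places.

Let the stationary distribution be π with π = πP and π_1 + π_2 + π_3 = 1.
π_1 = 0.35·π_1 + 0.3·π_2 + 0.4·π_3
π_2 = 0.45·π_1 + 0.35·π_2 + 0.4·π_3
Solving with the normalization constraint gives π = (0.3431, 0.3973, 0.2596).
So the stationary probability of Tier 2 is 0.2596.

0.2596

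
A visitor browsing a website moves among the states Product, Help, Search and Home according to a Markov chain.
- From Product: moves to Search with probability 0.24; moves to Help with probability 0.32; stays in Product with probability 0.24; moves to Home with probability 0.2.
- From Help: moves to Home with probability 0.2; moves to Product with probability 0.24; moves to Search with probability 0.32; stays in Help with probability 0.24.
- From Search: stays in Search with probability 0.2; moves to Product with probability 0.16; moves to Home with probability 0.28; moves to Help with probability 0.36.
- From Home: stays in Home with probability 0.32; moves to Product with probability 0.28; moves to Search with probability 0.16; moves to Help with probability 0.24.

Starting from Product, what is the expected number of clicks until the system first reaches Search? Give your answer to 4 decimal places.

Let t(s) be the expected number of clicks to first reach Search from state s, with t(Search) = 0. Conditioning on the first click:
t(Product) = 1 + 0.24·t(Product) + 0.32·t(Help) + 0.2·t(Home)
t(Help) = 1 + 0.24·t(Product) + 0.24·t(Help) + 0.2·t(Home)
t(Home) = 1 + 0.28·t(Product) + 0.24·t(Help) + 0.32·t(Home)
Solving: t(Product) = 4.0954, t(Help) = 3.7921, t(Home) = 4.4953.
Expected clicks from Product to Search: 4.0954.

4.0954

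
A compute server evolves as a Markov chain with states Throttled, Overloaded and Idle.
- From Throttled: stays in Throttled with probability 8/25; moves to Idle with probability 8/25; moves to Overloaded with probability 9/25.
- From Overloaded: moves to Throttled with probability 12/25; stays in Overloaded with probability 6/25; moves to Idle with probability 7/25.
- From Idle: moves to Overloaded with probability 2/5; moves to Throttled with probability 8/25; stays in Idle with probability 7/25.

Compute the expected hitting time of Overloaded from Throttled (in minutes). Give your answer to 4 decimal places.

2.6860

Let t(s) be the expected number of minutes to first reach Overloaded from state s, with t(Overloaded) = 0. Conditioning on the first minute:
t(Throttled) = 1 + 0.32·t(Throttled) + 0.32·t(Idle)
t(Idle) = 1 + 0.32·t(Throttled) + 0.28·t(Idle)
Solving: t(Throttled) = 2.6860, t(Idle) = 2.5826.
Expected minutes from Throttled to Overloaded: 2.6860.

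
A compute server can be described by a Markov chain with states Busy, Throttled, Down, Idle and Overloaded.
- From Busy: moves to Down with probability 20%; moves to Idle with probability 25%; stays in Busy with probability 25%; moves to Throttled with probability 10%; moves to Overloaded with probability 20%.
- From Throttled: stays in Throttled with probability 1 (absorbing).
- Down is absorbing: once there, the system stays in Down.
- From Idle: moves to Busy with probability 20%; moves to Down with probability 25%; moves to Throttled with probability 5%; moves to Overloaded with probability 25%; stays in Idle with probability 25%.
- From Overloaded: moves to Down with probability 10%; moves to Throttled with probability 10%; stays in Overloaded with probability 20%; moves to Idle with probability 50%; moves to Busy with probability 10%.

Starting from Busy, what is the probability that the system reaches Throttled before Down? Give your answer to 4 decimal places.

0.3045

Let h(s) be the probability of absorption at Throttled starting from transient state s. Then h(Throttled) = 1 and h(Down) = 0. By first-step analysis:
h(Busy) = 0.25·h(Busy) + 0.1·1 + 0.2·0 + 0.25·h(Idle) + 0.2·h(Overloaded)
h(Idle) = 0.2·h(Busy) + 0.05·1 + 0.25·0 + 0.25·h(Idle) + 0.25·h(Overloaded)
h(Overloaded) = 0.1·h(Busy) + 0.1·1 + 0.1·0 + 0.5·h(Idle) + 0.2·h(Overloaded)
Solving: h(Busy) = 0.3045, h(Idle) = 0.2555, h(Overloaded) = 0.3227.
Starting from Busy, the probability is 0.3045.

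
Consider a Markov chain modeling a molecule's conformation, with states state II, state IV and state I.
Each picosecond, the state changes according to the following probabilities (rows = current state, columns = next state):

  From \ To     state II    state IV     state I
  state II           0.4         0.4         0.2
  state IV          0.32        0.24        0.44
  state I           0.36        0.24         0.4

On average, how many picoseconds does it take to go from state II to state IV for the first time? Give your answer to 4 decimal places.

2.7778

Let t(s) be the expected number of picoseconds to first reach state IV from state s, with t(state IV) = 0. Conditioning on the first picosecond:
t(state II) = 1 + 0.4·t(state II) + 0.2·t(state I)
t(state I) = 1 + 0.36·t(state II) + 0.4·t(state I)
Solving: t(state II) = 2.7778, t(state I) = 3.3333.
Expected picoseconds from state II to state IV: 2.7778.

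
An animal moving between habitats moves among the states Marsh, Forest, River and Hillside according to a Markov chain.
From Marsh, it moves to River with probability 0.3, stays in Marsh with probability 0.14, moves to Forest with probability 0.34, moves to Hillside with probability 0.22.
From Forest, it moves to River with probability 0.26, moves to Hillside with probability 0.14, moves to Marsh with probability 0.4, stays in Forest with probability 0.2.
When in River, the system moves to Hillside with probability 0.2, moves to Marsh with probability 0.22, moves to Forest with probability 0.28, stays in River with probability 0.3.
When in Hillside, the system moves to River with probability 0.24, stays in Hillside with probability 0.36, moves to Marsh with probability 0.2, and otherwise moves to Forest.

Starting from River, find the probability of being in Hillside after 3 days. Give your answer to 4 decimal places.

0.2248

Propagate the distribution vector 3 days from River.
After 0 days: (0.0000, 0.0000, 1.0000, 0.0000)
After 1 day: (0.2200, 0.2800, 0.3000, 0.2000)
After 2 days: (0.2488, 0.2548, 0.2768, 0.2196)
After 3 days: (0.2416, 0.2570, 0.2766, 0.2248)
P(in Hillside after 3 days) = 0.2248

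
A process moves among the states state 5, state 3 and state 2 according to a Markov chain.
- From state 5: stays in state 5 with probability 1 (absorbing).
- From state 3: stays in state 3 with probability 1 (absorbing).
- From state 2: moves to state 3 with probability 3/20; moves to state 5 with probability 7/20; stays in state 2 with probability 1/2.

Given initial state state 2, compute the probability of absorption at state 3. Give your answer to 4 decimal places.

Let h(s) be the probability of absorption at state 3 starting from transient state s. Then h(state 3) = 1 and h(state 5) = 0. By first-step analysis:
h(state 2) = 0.35·0 + 0.15·1 + 0.5·h(state 2)
Solving: h(state 2) = 0.3000.
Starting from state 2, the probability is 0.3000.

0.3000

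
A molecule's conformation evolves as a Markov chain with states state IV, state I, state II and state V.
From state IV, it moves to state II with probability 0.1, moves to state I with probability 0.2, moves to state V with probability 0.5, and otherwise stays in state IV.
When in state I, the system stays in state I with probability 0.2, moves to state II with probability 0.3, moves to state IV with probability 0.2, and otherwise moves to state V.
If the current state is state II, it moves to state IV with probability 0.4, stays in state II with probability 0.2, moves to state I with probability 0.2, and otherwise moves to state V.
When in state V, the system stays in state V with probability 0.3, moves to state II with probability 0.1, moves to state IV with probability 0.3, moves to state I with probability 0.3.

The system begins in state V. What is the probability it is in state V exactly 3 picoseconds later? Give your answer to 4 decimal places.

Propagate the distribution vector 3 picoseconds from state V.
After 0 picoseconds: (0.0000, 0.0000, 0.0000, 1.0000)
After 1 picosecond: (0.3000, 0.3000, 0.1000, 0.3000)
After 2 picoseconds: (0.2500, 0.2300, 0.1700, 0.3500)
After 3 picoseconds: (0.2690, 0.2350, 0.1630, 0.3330)
P(in state V after 3 picoseconds) = 0.3330

0.3330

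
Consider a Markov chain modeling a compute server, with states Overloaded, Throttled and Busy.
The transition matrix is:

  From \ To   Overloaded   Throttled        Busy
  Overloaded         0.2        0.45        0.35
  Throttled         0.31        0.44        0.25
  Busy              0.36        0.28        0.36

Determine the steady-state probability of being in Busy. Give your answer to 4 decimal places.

Let the stationary distribution be π with π = πP and π_1 + π_2 + π_3 = 1.
π_1 = 0.2·π_1 + 0.31·π_2 + 0.36·π_3
π_2 = 0.45·π_1 + 0.44·π_2 + 0.28·π_3
Solving with the normalization constraint gives π = (0.2934, 0.3927, 0.3139).
So the stationary probability of Busy is 0.3139.

0.3139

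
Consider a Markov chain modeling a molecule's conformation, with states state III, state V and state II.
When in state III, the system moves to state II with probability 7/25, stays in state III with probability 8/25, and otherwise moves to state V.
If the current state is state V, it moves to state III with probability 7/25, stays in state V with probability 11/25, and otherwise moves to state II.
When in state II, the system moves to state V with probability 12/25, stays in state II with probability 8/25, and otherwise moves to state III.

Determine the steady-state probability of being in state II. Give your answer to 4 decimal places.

Let the stationary distribution be π with π = πP and π_1 + π_2 + π_3 = 1.
π_1 = 0.32·π_1 + 0.28·π_2 + 0.2·π_3
π_2 = 0.4·π_1 + 0.44·π_2 + 0.48·π_3
Solving with the normalization constraint gives π = (0.2674, 0.4410, 0.2917).
So the stationary probability of state II is 0.2917.

0.2917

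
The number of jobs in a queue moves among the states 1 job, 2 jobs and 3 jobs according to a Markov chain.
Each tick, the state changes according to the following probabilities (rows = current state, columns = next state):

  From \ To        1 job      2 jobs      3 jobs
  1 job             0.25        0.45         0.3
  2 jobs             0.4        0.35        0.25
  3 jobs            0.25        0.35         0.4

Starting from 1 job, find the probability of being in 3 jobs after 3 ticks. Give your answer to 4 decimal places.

Propagate the distribution vector 3 ticks from 1 job.
After 0 ticks: (1.0000, 0.0000, 0.0000)
After 1 tick: (0.2500, 0.4500, 0.3000)
After 2 ticks: (0.3175, 0.3750, 0.3075)
After 3 ticks: (0.3063, 0.3818, 0.3120)
P(in 3 jobs after 3 ticks) = 0.3120

0.3120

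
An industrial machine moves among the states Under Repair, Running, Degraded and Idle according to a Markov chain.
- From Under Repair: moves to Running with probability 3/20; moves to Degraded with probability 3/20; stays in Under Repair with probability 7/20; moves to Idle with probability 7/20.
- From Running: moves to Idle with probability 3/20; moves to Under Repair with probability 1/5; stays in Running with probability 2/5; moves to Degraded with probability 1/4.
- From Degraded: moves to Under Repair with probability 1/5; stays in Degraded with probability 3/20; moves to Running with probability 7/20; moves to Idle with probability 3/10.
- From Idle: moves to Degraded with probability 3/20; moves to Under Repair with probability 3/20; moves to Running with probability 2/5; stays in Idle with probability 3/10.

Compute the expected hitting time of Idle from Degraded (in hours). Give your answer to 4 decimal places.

3.7889

Let t(s) be the expected number of hours to first reach Idle from state s, with t(Idle) = 0. Conditioning on the first hour:
t(Under Repair) = 1 + 0.35·t(Under Repair) + 0.15·t(Running) + 0.15·t(Degraded)
t(Running) = 1 + 0.2·t(Under Repair) + 0.4·t(Running) + 0.25·t(Degraded)
t(Degraded) = 1 + 0.2·t(Under Repair) + 0.35·t(Running) + 0.15·t(Degraded)
Solving: t(Under Repair) = 3.4252, t(Running) = 4.3871, t(Degraded) = 3.7889.
Expected hours from Degraded to Idle: 3.7889.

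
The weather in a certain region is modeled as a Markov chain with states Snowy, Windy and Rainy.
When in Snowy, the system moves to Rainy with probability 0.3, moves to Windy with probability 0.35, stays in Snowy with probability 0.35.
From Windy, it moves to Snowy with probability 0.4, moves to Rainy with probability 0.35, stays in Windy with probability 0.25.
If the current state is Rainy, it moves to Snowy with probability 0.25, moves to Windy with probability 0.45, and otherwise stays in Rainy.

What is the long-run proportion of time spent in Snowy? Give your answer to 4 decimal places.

Let the stationary distribution be π with π = πP and π_1 + π_2 + π_3 = 1.
π_1 = 0.35·π_1 + 0.4·π_2 + 0.25·π_3
π_2 = 0.35·π_1 + 0.25·π_2 + 0.45·π_3
Solving with the normalization constraint gives π = (0.3356, 0.3470, 0.3174).
So the stationary probability of Snowy is 0.3356.

0.3356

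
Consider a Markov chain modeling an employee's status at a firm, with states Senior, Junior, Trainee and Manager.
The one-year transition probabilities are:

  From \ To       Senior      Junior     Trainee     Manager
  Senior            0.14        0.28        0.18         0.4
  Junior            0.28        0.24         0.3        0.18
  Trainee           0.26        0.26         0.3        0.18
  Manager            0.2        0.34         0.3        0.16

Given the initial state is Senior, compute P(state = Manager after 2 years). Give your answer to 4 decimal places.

Propagate the distribution vector 2 years from Senior.
After 0 years: (1.0000, 0.0000, 0.0000, 0.0000)
After 1 year: (0.1400, 0.2800, 0.1800, 0.4000)
After 2 years: (0.2248, 0.2892, 0.2832, 0.2028)
P(in Manager after 2 years) = 0.2028

0.2028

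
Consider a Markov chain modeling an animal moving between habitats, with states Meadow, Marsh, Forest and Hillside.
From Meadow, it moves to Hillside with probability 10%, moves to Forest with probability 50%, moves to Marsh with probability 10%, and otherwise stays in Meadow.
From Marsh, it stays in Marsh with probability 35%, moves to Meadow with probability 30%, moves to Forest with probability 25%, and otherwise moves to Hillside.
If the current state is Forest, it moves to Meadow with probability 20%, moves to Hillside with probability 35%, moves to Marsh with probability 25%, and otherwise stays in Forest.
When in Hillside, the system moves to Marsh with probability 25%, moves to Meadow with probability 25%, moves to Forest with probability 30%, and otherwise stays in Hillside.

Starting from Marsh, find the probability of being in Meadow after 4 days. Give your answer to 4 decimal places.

Propagate the distribution vector 4 days from Marsh.
After 0 days: (0.0000, 1.0000, 0.0000, 0.0000)
After 1 day: (0.3000, 0.3500, 0.2500, 0.1000)
After 2 days: (0.2700, 0.2400, 0.3175, 0.1725)
After 3 days: (0.2596, 0.2335, 0.3103, 0.1966)
After 4 days: (0.2591, 0.2344, 0.3092, 0.1972)
P(in Meadow after 4 days) = 0.2591

0.2591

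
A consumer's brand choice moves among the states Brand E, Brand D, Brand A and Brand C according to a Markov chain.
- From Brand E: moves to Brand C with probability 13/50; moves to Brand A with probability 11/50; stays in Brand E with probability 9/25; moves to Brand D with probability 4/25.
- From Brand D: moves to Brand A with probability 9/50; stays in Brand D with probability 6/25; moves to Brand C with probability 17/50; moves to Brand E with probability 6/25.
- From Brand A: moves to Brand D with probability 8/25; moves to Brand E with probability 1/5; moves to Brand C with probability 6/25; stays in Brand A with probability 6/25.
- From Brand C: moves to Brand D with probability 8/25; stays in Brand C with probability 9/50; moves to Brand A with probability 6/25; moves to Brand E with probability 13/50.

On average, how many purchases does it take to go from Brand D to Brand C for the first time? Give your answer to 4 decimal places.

3.3484

Let t(s) be the expected number of purchases to first reach Brand C from state s, with t(Brand C) = 0. Conditioning on the first purchase:
t(Brand E) = 1 + 0.36·t(Brand E) + 0.16·t(Brand D) + 0.22·t(Brand A)
t(Brand D) = 1 + 0.24·t(Brand E) + 0.24·t(Brand D) + 0.18·t(Brand A)
t(Brand A) = 1 + 0.2·t(Brand E) + 0.32·t(Brand D) + 0.24·t(Brand A)
Solving: t(Brand E) = 3.6684, t(Brand D) = 3.3484, t(Brand A) = 3.6910.
Expected purchases from Brand D to Brand C: 3.3484.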